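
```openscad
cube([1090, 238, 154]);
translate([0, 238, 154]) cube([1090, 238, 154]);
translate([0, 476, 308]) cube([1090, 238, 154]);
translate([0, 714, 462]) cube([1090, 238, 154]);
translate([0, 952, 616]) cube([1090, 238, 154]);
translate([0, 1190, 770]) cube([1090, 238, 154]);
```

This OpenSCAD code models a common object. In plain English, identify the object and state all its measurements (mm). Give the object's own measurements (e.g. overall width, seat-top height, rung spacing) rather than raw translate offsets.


A straight staircase of 6 solid steps. Each step is 1090 mm wide (x), 238 mm deep (y, the going) and 154 mm tall (the rise). The first step rests on the floor; each subsequent step sits one going further in +y and one rise higher in +z, directly behind and above the previous step with no overlap.


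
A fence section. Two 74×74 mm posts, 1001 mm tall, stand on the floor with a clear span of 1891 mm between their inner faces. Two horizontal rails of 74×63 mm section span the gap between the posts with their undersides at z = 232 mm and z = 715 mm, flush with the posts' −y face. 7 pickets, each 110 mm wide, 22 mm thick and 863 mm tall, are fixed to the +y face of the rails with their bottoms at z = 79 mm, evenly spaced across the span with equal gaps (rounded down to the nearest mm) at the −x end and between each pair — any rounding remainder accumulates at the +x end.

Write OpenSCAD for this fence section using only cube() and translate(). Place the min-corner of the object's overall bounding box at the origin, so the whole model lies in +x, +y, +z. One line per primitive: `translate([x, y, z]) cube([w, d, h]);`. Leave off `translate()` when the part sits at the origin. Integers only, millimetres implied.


cube([74, 74, 1001]);
translate([1965, 0, 0]) cube([74, 74, 1001]);
translate([74, 0, 232]) cube([1891, 74, 63]);
translate([74, 0, 715]) cube([1891, 74, 63]);
translate([214, 74, 79]) cube([110, 22, 863]);
translate([464, 74, 79]) cube([110, 22, 863]);
translate([714, 74, 79]) cube([110, 22, 863]);
translate([964, 74, 79]) cube([110, 22, 863]);
translate([1214, 74, 79]) cube([110, 22, 863]);
translate([1464, 74, 79]) cube([110, 22, 863]);
translate([1714, 74, 79]) cube([110, 22, 863]);


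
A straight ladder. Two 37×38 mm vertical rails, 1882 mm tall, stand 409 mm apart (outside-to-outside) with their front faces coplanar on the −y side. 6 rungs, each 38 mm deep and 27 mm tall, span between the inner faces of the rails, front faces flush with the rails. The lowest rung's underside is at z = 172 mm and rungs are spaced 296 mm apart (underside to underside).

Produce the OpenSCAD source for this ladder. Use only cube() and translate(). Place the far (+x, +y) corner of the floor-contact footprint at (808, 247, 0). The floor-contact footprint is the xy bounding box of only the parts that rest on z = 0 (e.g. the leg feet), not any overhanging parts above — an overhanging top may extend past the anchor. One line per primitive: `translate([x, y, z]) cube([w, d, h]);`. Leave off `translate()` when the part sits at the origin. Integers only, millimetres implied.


translate([399, 209, 0]) cube([37, 38, 1882]);
translate([771, 209, 0]) cube([37, 38, 1882]);
translate([436, 209, 172]) cube([335, 38, 27]);
translate([436, 209, 468]) cube([335, 38, 27]);
translate([436, 209, 764]) cube([335, 38, 27]);
translate([436, 209, 1060]) cube([335, 38, 27]);
translate([436, 209, 1356]) cube([335, 38, 27]);
translate([436, 209, 1652]) cube([335, 38, 27]);


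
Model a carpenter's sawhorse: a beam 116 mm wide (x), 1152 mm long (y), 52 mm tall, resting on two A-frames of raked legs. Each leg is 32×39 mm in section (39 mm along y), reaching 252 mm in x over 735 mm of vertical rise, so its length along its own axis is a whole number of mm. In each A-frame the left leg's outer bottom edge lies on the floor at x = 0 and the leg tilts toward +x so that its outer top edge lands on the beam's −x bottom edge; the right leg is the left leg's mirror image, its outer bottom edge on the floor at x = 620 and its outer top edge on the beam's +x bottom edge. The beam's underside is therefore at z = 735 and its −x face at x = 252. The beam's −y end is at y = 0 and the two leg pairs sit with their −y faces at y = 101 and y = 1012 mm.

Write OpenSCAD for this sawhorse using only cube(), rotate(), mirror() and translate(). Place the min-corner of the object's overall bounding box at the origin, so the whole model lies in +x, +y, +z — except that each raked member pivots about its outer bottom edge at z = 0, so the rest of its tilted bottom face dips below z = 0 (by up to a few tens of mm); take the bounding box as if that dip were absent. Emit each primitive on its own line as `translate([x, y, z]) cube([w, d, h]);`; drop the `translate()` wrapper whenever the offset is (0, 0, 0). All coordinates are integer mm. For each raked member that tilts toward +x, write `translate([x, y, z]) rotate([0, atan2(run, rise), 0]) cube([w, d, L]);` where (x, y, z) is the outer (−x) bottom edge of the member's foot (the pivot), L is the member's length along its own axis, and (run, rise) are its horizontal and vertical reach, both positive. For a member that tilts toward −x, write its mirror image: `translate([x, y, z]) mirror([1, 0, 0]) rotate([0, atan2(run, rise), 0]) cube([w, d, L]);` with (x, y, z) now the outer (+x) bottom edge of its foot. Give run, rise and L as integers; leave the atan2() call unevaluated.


// leg length = √(252² + 735²) = 777
// right-leg outer foot x = 2·252 + 116 = 620
// beam min-corner = (252, 0, 735)
translate([252, 0, 735]) cube([116, 1152, 52]);
translate([0, 101, 0]) rotate([0, atan2(252, 735), 0]) cube([32, 39, 777]);
translate([620, 101, 0]) mirror([1, 0, 0]) rotate([0, atan2(252, 735), 0]) cube([32, 39, 777]);
translate([0, 1012, 0]) rotate([0, atan2(252, 735), 0]) cube([32, 39, 777]);
translate([620, 1012, 0]) mirror([1, 0, 0]) rotate([0, atan2(252, 735), 0]) cube([32, 39, 777]);


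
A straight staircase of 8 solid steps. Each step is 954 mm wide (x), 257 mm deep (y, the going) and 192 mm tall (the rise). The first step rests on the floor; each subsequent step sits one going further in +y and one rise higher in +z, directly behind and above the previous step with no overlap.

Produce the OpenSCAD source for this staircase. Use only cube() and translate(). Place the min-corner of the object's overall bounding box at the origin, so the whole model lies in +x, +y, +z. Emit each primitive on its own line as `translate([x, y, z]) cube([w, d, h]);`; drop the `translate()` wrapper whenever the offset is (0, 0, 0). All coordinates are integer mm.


cube([954, 257, 192]);
translate([0, 257, 192]) cube([954, 257, 192]);
translate([0, 514, 384]) cube([954, 257, 192]);
translate([0, 771, 576]) cube([954, 257, 192]);
translate([0, 1028, 768]) cube([954, 257, 192]);
translate([0, 1285, 960]) cube([954, 257, 192]);
translate([0, 1542, 1152]) cube([954, 257, 192]);
translate([0, 1799, 1344]) cube([954, 257, 192]);


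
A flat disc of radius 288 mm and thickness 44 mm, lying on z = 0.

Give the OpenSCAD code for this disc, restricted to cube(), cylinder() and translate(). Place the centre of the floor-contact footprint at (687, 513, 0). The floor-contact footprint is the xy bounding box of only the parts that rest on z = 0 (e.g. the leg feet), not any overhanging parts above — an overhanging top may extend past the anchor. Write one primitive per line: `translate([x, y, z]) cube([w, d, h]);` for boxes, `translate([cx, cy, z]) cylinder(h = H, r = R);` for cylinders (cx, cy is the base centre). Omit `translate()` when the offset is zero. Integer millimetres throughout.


translate([687, 513, 0]) cylinder(h = 44, r = 288);


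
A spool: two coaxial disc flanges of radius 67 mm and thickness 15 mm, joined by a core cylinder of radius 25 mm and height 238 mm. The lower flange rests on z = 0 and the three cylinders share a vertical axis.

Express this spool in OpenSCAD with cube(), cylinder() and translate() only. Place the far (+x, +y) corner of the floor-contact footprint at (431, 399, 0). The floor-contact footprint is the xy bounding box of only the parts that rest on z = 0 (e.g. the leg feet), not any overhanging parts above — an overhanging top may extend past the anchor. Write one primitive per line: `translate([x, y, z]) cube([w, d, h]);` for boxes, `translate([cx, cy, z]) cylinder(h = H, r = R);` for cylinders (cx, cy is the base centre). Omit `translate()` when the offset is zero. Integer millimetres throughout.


translate([364, 332, 0]) cylinder(h = 15, r = 67);
translate([364, 332, 15]) cylinder(h = 238, r = 25);
translate([364, 332, 253]) cylinder(h = 15, r = 67);


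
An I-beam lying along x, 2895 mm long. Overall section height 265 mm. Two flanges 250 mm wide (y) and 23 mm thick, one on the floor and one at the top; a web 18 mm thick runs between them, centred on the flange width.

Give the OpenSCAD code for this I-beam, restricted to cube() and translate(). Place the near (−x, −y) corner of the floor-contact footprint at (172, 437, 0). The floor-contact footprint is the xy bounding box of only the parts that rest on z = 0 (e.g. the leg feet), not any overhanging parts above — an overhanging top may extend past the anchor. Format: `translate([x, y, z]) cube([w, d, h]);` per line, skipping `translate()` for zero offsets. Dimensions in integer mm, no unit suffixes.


translate([172, 437, 0]) cube([2895, 250, 23]);
translate([172, 553, 23]) cube([2895, 18, 219]);
translate([172, 437, 242]) cube([2895, 250, 23]);


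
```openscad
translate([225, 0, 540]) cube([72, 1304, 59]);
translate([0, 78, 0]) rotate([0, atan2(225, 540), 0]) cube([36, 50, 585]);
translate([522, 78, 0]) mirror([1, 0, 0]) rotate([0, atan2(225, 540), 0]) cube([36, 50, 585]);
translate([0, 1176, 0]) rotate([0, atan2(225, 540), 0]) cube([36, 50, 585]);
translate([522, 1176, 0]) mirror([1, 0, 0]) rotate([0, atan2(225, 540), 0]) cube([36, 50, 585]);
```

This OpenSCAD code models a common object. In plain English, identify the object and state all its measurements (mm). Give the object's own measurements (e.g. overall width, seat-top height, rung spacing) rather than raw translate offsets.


A sawhorse. A 72×1304×59 mm beam (x, y, z) sits on two A-frame leg pairs. Each pair is two raked legs of 36×50 mm section (50 mm along y) splaying symmetrically in x. Each leg rises 540 mm vertically over 225 mm of horizontal reach and is 585 mm long along its own axis. Every leg's outer bottom edge rests on the floor and its outer top edge meets a bottom edge of the beam — the left legs (tilting toward +x) meet the beam's −x bottom edge, the right legs (their mirror images, tilting toward −x) meet its +x bottom edge — so the leg tops tuck under the beam, the beam's underside is 540 mm above the floor, and the feet are 522 mm apart outside-to-outside with the beam centred between them. The two leg pairs are set in 78 mm from either end of the beam.


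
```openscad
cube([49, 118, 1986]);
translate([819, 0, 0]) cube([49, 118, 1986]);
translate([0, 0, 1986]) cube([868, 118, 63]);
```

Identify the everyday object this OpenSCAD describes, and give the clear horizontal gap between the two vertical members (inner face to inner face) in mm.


A door frame. The clear opening width is 770 mm.

Two 1986 mm tall posts with a header on top — a door frame. The left jamb is 49 mm wide at x = 0; the right jamb starts at x = 819. The clear opening is 819 − 49 = 770 mm.


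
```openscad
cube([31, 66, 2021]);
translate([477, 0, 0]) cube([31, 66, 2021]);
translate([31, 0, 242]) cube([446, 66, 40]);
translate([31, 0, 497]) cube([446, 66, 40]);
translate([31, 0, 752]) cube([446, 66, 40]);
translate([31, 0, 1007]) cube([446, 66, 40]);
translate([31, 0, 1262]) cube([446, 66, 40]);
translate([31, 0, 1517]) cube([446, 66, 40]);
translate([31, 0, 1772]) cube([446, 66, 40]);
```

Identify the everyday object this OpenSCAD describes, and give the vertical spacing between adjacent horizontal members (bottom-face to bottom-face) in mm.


A ladder. The rung spacing is 255 mm.

Two tall 31×66 posts with 7 short bars between them — a ladder. Adjacent rungs sit at z = 242 and z = 497, so the spacing is 497 − 242 = 255 mm.


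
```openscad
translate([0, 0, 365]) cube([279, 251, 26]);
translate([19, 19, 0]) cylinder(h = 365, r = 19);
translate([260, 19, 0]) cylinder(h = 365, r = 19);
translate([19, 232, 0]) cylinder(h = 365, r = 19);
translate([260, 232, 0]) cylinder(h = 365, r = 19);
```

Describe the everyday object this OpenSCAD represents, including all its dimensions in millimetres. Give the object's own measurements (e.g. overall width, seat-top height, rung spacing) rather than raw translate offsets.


A simple wooden stool: a rectangular seat 279 mm (x) by 251 mm (y), 26 mm thick, top face at z = 391 mm, on four round legs, each 38 mm in diameter. The legs rest on z = 0, each leg's axis is inset half a diameter from the nearest pair of seat edges (so the leg's bounding box is flush with the corner).


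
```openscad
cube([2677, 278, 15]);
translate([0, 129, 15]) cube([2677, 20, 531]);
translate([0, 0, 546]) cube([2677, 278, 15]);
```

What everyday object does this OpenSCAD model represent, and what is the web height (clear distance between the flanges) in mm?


An I-beam. The web height is 531 mm.

Two wide flanges with a thin centred web — an I-beam. Overall 561 mm minus two 15 mm flanges gives a web of 561 − 2·15 = 531 mm.


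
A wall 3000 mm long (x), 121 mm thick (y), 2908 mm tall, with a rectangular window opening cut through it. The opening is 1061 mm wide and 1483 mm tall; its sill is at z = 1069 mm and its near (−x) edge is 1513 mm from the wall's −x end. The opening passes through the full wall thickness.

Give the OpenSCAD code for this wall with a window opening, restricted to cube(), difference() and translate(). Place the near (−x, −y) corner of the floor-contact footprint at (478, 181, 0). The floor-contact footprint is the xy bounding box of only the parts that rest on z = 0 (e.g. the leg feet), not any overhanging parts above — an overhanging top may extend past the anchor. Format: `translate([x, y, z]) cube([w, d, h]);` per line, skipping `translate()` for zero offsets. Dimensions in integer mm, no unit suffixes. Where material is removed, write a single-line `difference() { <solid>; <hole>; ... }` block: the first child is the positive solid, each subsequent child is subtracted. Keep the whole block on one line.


difference() { translate([478, 181, 0]) cube([3000, 121, 2908]); translate([1991, 181, 1069]) cube([1061, 121, 1483]); }


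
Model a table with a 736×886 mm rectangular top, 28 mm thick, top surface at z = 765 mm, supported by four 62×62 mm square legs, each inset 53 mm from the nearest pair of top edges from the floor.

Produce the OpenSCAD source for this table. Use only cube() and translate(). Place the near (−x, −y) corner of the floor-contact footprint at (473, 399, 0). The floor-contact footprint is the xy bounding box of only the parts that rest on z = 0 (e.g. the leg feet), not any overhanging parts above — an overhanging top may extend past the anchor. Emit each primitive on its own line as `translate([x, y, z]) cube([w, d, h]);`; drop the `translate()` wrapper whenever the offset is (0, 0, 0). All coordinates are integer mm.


// leg_h = 765 - 28 = 737
translate([420, 346, 737]) cube([736, 886, 28]);
translate([473, 399, 0]) cube([62, 62, 737]);
translate([1041, 399, 0]) cube([62, 62, 737]);
translate([473, 1117, 0]) cube([62, 62, 737]);
translate([1041, 1117, 0]) cube([62, 62, 737]);


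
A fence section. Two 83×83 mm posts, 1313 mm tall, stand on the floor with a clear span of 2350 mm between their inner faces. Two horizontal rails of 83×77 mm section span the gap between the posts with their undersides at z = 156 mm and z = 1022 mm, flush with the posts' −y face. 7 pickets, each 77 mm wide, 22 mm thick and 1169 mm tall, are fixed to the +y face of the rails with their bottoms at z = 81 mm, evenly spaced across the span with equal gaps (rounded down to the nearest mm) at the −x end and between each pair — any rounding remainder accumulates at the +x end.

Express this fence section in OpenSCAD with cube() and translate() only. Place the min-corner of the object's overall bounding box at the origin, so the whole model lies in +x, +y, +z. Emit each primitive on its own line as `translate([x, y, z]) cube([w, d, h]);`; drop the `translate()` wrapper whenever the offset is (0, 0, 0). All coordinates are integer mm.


cube([83, 83, 1313]);
translate([2433, 0, 0]) cube([83, 83, 1313]);
translate([83, 0, 156]) cube([2350, 83, 77]);
translate([83, 0, 1022]) cube([2350, 83, 77]);
translate([309, 83, 81]) cube([77, 22, 1169]);
translate([612, 83, 81]) cube([77, 22, 1169]);
translate([915, 83, 81]) cube([77, 22, 1169]);
translate([1218, 83, 81]) cube([77, 22, 1169]);
translate([1521, 83, 81]) cube([77, 22, 1169]);
translate([1824, 83, 81]) cube([77, 22, 1169]);
translate([2127, 83, 81]) cube([77, 22, 1169]);


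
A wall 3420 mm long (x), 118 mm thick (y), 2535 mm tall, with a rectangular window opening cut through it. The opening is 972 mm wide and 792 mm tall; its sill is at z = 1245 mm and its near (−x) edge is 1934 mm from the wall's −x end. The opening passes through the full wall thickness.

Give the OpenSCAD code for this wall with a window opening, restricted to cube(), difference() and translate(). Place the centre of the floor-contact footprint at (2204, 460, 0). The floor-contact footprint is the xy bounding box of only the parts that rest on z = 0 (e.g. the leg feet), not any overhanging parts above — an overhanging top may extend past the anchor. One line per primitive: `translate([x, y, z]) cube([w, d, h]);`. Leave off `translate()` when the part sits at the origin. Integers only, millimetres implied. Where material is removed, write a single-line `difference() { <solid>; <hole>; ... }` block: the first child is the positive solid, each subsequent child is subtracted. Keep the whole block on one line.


difference() { translate([494, 401, 0]) cube([3420, 118, 2535]); translate([2428, 401, 1245]) cube([972, 118, 792]); }


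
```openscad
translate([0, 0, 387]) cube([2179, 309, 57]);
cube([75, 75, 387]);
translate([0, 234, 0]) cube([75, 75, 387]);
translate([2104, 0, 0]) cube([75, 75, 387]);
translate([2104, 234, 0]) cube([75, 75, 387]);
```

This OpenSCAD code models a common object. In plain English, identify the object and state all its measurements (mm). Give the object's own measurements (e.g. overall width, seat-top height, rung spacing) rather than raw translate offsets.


A bench: a 2179×309 mm seat slab, 57 mm thick, top at z = 444 mm, on four 75×75 mm square legs flush with the seat corners and standing on z = 0.


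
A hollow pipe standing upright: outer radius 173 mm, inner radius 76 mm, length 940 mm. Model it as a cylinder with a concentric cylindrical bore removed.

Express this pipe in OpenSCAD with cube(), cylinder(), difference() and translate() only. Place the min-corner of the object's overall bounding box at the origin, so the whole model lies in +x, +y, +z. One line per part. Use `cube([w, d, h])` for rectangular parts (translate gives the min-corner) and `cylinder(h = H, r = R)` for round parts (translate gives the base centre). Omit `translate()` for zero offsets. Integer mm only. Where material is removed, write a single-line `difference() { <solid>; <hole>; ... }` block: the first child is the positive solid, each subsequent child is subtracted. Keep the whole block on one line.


difference() { translate([173, 173, 0]) cylinder(h = 940, r = 173); translate([173, 173, 0]) cylinder(h = 940, r = 76); }


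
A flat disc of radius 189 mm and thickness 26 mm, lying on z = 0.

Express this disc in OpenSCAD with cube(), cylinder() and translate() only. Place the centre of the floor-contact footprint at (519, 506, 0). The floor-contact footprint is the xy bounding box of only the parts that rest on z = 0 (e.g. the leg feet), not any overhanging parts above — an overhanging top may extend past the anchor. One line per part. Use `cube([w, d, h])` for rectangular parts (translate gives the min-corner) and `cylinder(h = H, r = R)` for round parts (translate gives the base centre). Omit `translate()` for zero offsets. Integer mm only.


translate([519, 506, 0]) cylinder(h = 26, r = 189);


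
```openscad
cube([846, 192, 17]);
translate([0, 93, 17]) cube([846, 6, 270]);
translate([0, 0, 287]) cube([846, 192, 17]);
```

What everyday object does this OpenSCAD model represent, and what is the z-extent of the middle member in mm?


An I-beam. The web height is 270 mm.

Two wide flanges with a thin centred web — an I-beam. Overall 304 mm minus two 17 mm flanges gives a web of 304 − 2·17 = 270 mm.


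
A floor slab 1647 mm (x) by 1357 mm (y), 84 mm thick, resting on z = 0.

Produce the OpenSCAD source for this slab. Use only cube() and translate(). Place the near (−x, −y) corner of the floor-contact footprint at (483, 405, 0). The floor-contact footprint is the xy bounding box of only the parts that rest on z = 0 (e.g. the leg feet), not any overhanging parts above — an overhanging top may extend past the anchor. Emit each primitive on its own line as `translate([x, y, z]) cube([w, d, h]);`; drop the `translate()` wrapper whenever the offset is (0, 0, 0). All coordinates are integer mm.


translate([483, 405, 0]) cube([1647, 1357, 84]);


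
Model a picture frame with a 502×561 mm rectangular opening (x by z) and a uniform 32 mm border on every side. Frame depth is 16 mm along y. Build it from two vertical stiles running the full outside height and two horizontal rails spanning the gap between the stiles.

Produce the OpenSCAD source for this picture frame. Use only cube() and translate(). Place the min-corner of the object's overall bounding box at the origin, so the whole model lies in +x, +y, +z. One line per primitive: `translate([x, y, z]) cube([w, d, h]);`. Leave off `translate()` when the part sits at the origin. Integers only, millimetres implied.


cube([32, 16, 625]);
translate([534, 0, 0]) cube([32, 16, 625]);
translate([32, 0, 0]) cube([502, 16, 32]);
translate([32, 0, 593]) cube([502, 16, 32]);


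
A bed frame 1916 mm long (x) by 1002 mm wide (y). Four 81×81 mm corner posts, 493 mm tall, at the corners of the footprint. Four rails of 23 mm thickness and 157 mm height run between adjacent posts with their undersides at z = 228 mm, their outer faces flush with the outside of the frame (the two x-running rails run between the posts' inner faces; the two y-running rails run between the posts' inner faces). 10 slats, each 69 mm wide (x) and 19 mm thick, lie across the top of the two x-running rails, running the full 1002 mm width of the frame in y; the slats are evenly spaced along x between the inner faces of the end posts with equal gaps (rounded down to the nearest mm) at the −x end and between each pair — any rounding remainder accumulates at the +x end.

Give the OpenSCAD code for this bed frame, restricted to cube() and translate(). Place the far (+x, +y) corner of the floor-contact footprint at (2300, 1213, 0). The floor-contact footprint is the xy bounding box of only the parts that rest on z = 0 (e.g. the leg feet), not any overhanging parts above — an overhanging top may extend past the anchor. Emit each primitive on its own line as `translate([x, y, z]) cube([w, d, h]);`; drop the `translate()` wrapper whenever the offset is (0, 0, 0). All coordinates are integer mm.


translate([384, 211, 0]) cube([81, 81, 493]);
translate([384, 1132, 0]) cube([81, 81, 493]);
translate([2219, 211, 0]) cube([81, 81, 493]);
translate([2219, 1132, 0]) cube([81, 81, 493]);
translate([465, 211, 228]) cube([1754, 23, 157]);
translate([465, 1190, 228]) cube([1754, 23, 157]);
translate([384, 292, 228]) cube([23, 840, 157]);
translate([2277, 292, 228]) cube([23, 840, 157]);
translate([561, 211, 385]) cube([69, 1002, 19]);
translate([726, 211, 385]) cube([69, 1002, 19]);
translate([891, 211, 385]) cube([69, 1002, 19]);
translate([1056, 211, 385]) cube([69, 1002, 19]);
translate([1221, 211, 385]) cube([69, 1002, 19]);
translate([1386, 211, 385]) cube([69, 1002, 19]);
translate([1551, 211, 385]) cube([69, 1002, 19]);
translate([1716, 211, 385]) cube([69, 1002, 19]);
translate([1881, 211, 385]) cube([69, 1002, 19]);
translate([2046, 211, 385]) cube([69, 1002, 19]);


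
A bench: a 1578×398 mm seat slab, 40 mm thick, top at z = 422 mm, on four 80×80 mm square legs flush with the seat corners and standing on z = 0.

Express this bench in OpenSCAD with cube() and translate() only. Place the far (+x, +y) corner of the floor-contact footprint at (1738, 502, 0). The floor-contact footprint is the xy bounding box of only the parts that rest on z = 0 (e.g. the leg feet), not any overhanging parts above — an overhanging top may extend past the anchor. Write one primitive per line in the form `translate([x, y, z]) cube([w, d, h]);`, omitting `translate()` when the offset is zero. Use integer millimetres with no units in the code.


translate([160, 104, 382]) cube([1578, 398, 40]);
translate([160, 104, 0]) cube([80, 80, 382]);
translate([160, 422, 0]) cube([80, 80, 382]);
translate([1658, 104, 0]) cube([80, 80, 382]);
translate([1658, 422, 0]) cube([80, 80, 382]);


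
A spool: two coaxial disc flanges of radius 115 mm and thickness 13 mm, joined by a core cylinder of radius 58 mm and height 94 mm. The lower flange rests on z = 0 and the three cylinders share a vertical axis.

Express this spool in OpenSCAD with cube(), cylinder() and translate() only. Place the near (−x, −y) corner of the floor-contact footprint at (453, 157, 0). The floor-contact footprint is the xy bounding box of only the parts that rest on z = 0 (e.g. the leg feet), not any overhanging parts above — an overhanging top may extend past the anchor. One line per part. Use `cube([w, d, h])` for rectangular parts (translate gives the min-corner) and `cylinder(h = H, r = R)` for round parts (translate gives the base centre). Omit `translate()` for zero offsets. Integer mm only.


translate([568, 272, 0]) cylinder(h = 13, r = 115);
translate([568, 272, 13]) cylinder(h = 94, r = 58);
translate([568, 272, 107]) cylinder(h = 13, r = 115);


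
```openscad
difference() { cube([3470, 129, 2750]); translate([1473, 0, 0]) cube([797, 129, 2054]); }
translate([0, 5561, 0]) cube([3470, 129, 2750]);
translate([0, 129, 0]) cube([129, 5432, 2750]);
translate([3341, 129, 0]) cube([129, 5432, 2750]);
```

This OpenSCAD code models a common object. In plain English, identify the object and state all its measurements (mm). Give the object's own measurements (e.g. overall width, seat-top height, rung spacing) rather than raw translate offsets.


A single room: four walls, each 2750 mm tall and 129 mm thick, enclosing an outside footprint 3470×5690 mm (x × y), no floor or roof. The front and back walls (−y and +y sides) run the full x-width; the side walls fit between their inner faces. A door opening 797 mm wide and 2054 mm tall is cut through the front wall from the floor up, its −x edge 1473 mm from the wall's −x end.


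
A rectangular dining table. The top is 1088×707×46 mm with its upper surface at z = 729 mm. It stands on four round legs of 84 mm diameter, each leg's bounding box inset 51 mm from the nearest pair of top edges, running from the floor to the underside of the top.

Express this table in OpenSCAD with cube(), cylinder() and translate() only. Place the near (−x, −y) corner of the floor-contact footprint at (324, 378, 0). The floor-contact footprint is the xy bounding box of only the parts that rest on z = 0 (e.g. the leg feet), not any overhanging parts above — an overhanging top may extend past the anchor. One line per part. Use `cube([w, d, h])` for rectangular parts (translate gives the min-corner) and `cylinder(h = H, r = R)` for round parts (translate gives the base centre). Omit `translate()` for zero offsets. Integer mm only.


translate([273, 327, 683]) cube([1088, 707, 46]);
translate([366, 420, 0]) cylinder(h = 683, r = 42);
translate([1268, 420, 0]) cylinder(h = 683, r = 42);
translate([366, 941, 0]) cylinder(h = 683, r = 42);
translate([1268, 941, 0]) cylinder(h = 683, r = 42);


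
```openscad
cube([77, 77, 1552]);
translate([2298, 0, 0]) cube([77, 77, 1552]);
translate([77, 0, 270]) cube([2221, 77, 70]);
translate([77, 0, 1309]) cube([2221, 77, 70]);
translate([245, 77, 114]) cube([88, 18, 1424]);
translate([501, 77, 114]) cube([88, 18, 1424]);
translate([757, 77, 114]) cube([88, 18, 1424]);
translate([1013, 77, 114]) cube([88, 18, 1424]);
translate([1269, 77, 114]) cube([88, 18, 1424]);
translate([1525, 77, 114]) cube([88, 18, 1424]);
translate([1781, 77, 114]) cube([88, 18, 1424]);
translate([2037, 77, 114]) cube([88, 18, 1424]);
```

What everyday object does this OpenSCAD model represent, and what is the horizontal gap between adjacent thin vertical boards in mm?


A fence section. The picket gap is 168 mm.

Two posts, two rails, 8 pickets — a fence section. Span 2221 mm holds 8 pickets of 88 mm with 9 equal gaps: ⌊(2221 − 8·88) / 9⌋ = 168 mm.


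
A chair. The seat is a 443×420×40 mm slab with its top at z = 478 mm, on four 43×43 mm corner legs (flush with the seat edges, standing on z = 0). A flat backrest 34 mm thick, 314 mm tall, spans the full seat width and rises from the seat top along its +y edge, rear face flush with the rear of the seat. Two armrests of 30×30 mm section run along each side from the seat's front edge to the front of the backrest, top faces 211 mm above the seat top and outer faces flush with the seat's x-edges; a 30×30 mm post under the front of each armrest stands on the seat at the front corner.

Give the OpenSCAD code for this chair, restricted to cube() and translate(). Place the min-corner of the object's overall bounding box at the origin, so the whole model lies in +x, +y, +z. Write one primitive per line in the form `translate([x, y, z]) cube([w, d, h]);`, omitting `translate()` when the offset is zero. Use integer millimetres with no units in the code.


translate([0, 0, 438]) cube([443, 420, 40]);
cube([43, 43, 438]);
translate([400, 0, 0]) cube([43, 43, 438]);
translate([0, 377, 0]) cube([43, 43, 438]);
translate([400, 377, 0]) cube([43, 43, 438]);
translate([0, 386, 478]) cube([443, 34, 314]);
translate([0, 0, 659]) cube([30, 386, 30]);
translate([413, 0, 659]) cube([30, 386, 30]);
translate([0, 0, 478]) cube([30, 30, 181]);
translate([413, 0, 478]) cube([30, 30, 181]);


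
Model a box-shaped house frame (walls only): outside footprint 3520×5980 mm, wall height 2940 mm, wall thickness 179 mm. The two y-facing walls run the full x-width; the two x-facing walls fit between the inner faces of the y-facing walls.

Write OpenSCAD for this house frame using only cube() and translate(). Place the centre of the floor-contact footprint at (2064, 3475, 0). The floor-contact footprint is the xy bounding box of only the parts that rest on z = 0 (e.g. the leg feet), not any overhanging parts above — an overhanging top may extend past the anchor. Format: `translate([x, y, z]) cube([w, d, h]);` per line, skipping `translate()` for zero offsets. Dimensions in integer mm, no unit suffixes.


translate([304, 485, 0]) cube([3520, 179, 2940]);
translate([304, 6286, 0]) cube([3520, 179, 2940]);
translate([304, 664, 0]) cube([179, 5622, 2940]);
translate([3645, 664, 0]) cube([179, 5622, 2940]);


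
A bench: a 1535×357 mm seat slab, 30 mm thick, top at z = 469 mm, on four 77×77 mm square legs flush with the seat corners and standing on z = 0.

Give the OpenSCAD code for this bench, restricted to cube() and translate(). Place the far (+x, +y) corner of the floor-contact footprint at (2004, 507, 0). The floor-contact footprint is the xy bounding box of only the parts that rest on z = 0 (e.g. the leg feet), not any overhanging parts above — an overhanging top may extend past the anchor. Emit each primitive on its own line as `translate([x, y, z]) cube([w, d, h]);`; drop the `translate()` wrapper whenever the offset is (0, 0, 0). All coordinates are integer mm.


translate([469, 150, 439]) cube([1535, 357, 30]);
translate([469, 150, 0]) cube([77, 77, 439]);
translate([469, 430, 0]) cube([77, 77, 439]);
translate([1927, 150, 0]) cube([77, 77, 439]);
translate([1927, 430, 0]) cube([77, 77, 439]);


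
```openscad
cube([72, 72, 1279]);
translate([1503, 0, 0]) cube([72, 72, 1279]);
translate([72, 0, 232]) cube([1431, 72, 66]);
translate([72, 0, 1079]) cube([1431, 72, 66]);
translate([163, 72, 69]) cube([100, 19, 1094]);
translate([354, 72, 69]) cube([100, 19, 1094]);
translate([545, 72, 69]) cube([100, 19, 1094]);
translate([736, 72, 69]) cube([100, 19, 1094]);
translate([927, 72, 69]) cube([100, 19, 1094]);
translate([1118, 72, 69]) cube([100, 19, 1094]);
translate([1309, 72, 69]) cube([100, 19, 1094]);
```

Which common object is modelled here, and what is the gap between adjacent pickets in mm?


A fence section. The picket gap is 91 mm.

Two posts, two rails, 7 pickets — a fence section. Span 1431 mm holds 7 pickets of 100 mm with 8 equal gaps: ⌊(1431 − 7·100) / 8⌋ = 91 mm.


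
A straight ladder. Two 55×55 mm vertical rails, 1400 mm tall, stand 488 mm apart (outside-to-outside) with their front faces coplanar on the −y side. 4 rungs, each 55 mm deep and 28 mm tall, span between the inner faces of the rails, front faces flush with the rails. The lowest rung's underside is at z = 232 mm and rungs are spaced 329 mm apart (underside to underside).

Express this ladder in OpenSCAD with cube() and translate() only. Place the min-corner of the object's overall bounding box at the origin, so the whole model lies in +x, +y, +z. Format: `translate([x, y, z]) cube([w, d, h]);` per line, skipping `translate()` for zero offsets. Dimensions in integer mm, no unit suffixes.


cube([55, 55, 1400]);
translate([433, 0, 0]) cube([55, 55, 1400]);
translate([55, 0, 232]) cube([378, 55, 28]);
translate([55, 0, 561]) cube([378, 55, 28]);
translate([55, 0, 890]) cube([378, 55, 28]);
translate([55, 0, 1219]) cube([378, 55, 28]);


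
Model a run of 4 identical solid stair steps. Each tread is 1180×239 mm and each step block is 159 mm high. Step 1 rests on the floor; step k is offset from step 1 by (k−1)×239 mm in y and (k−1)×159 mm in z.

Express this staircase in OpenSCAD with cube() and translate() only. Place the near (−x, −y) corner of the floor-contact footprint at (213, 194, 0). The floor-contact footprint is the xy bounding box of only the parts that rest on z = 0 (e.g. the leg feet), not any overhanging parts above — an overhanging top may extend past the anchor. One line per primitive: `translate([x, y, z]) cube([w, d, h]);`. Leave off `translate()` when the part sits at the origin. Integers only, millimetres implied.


translate([213, 194, 0]) cube([1180, 239, 159]);
translate([213, 433, 159]) cube([1180, 239, 159]);
translate([213, 672, 318]) cube([1180, 239, 159]);
translate([213, 911, 477]) cube([1180, 239, 159]);


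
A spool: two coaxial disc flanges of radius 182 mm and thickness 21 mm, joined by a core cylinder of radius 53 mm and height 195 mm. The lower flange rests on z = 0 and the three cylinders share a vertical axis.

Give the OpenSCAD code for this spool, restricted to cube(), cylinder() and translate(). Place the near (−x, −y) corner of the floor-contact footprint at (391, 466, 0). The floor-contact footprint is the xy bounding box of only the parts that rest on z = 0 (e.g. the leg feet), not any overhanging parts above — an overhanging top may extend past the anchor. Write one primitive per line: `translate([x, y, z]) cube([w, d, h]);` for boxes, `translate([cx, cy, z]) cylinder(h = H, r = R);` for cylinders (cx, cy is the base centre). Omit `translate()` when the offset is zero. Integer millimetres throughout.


translate([573, 648, 0]) cylinder(h = 21, r = 182);
translate([573, 648, 21]) cylinder(h = 195, r = 53);
translate([573, 648, 216]) cylinder(h = 21, r = 182);


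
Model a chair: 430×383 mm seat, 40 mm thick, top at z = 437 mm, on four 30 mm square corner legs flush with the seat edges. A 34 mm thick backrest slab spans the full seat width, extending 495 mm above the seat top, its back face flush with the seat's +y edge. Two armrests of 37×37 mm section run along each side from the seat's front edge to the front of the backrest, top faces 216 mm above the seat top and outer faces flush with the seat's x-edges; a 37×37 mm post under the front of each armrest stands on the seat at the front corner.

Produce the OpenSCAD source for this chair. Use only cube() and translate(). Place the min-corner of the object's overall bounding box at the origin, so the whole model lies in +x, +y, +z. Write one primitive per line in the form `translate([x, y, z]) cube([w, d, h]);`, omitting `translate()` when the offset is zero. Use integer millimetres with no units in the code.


translate([0, 0, 397]) cube([430, 383, 40]);
cube([30, 30, 397]);
translate([400, 0, 0]) cube([30, 30, 397]);
translate([0, 353, 0]) cube([30, 30, 397]);
translate([400, 353, 0]) cube([30, 30, 397]);
translate([0, 349, 437]) cube([430, 34, 495]);
translate([0, 0, 616]) cube([37, 349, 37]);
translate([393, 0, 616]) cube([37, 349, 37]);
translate([0, 0, 437]) cube([37, 37, 179]);
translate([393, 0, 437]) cube([37, 37, 179]);


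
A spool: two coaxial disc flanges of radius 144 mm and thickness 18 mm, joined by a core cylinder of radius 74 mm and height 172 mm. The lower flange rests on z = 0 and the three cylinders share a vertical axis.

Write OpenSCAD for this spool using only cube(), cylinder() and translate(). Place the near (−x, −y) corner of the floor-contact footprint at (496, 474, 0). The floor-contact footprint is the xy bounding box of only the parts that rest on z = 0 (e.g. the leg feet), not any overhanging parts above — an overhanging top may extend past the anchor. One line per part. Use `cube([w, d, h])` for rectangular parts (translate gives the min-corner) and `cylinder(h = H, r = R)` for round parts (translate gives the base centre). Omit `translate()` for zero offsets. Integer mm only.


translate([640, 618, 0]) cylinder(h = 18, r = 144);
translate([640, 618, 18]) cylinder(h = 172, r = 74);
translate([640, 618, 190]) cylinder(h = 18, r = 144);


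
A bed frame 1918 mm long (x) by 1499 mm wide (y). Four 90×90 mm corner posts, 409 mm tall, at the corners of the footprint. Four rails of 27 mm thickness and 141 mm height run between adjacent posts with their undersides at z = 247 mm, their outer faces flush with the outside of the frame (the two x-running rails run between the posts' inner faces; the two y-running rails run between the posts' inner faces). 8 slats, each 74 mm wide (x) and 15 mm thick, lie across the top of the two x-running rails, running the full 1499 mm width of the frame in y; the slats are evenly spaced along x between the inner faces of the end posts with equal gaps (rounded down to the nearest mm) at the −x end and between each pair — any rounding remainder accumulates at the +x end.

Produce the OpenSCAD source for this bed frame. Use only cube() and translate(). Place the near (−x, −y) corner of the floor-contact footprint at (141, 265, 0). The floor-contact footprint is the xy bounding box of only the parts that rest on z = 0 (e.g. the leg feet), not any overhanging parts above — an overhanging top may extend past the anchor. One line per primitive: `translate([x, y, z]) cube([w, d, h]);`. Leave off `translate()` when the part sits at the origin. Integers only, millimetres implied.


translate([141, 265, 0]) cube([90, 90, 409]);
translate([141, 1674, 0]) cube([90, 90, 409]);
translate([1969, 265, 0]) cube([90, 90, 409]);
translate([1969, 1674, 0]) cube([90, 90, 409]);
translate([231, 265, 247]) cube([1738, 27, 141]);
translate([231, 1737, 247]) cube([1738, 27, 141]);
translate([141, 355, 247]) cube([27, 1319, 141]);
translate([2032, 355, 247]) cube([27, 1319, 141]);
translate([358, 265, 388]) cube([74, 1499, 15]);
translate([559, 265, 388]) cube([74, 1499, 15]);
translate([760, 265, 388]) cube([74, 1499, 15]);
translate([961, 265, 388]) cube([74, 1499, 15]);
translate([1162, 265, 388]) cube([74, 1499, 15]);
translate([1363, 265, 388]) cube([74, 1499, 15]);
translate([1564, 265, 388]) cube([74, 1499, 15]);
translate([1765, 265, 388]) cube([74, 1499, 15]);
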